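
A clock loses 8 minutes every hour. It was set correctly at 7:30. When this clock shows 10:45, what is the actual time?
For every 60 true minutes, the faulty clock advances 52 minutes, so 1 faulty-clock minute corresponds to 60/52 true minutes.
From 7:30 to 10:45 on the faulty dial is 195 minutes.
True elapsed: 195 x 60/52 = 225 minutes = 3 hours and 45 minutes.
True time: 7:30 + 3 hours and 45 minutes = 11:15.

Final answer: 11:15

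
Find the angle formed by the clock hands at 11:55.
Hour hand position: 11 x 30 + 55 x 0.5 = 357.5 degrees
Minute hand position: 55 x 6 = 330 degrees
Difference: |357.5 - 330| = 27.5 degrees
The angle between the hands is 27.5 degrees

Final answer: 27.5 degrees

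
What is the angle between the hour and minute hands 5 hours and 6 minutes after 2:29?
First find the time 5 hours and 6 minutes after 2:29.
Total minutes: 2 x 60 + 29 + 5 x 60 + 6 = 455.
455 mod 720 = 455 minutes = 7:35.
Now compute the angle at 7:35:
Hour hand: 7 x 30 + 35 x 0.5 = 227.5 degrees
Minute hand: 35 x 6 = 210 degrees
Difference: |227.5 - 210| = 17.5 degrees
The angle is 17.5 degrees

Final answer: 17.5 degrees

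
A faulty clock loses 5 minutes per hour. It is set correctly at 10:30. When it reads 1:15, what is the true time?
For every 60 true minutes, the faulty clock advances 55 minutes, so 1 faulty-clock minute corresponds to 60/55 true minutes.
From 10:30 to 1:15 on the faulty dial is 165 minutes.
True elapsed: 165 x 60/55 = 180 minutes = 3 hours.
True time: 10:30 + 3 hours = 1:30.

Final answer: 1:30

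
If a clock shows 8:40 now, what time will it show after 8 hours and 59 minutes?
Starting time: 8:40
Adding 59 minutes to 40 minutes: 40 + 59 = 99 minutes = 1 hour and 39 minutes
Adding 8 hours: 8 + 8 + 1 (carry) = 17 - 12 = 5
Final time: 5:39

Final answer: 5:39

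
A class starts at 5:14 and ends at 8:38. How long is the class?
From 5:14 to 8:38:
(8 x 60 + 38) - (5 x 60 + 14) = 518 - 314 = 204 minutes
= 3 hours and 24 minutes

Final answer: 3 hours and 24 minutes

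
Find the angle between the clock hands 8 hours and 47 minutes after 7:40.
First find the time 8 hours and 47 minutes after 7:40.
Total minutes: 7 x 60 + 40 + 8 x 60 + 47 = 987.
987 mod 720 = 267 minutes = 4:27.
Now compute the angle at 4:27:
Hour hand: 4 x 30 + 27 x 0.5 = 133.5 degrees
Minute hand: 27 x 6 = 162 degrees
Difference: |133.5 - 162| = 28.5 degrees
The angle is 28.5 degrees

Final answer: 28.5 degrees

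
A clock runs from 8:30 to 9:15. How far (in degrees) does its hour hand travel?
The hour hand moves 0.5 degrees per minute.
Time elapsed: 9:15 - 8:30 = 45 minutes
Angular displacement: 45 x 0.5 = 22.5 degrees

Final answer: 22.5 degrees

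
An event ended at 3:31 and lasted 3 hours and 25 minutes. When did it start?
Starting time: 3:31 = 211 total minutes past 12:00
Subtracting: 3 hours and 25 minutes = 205 minutes
211 - 205 = 6 minutes
= 6 minutes past 12:00 = 12:06

Final answer: 12:06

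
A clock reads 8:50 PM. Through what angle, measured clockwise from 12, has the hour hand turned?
The hour hand moves 30 degrees per hour and 0.5 degrees per minute.
At 8:50: (8) x 30 + 50 x 0.5 = 240 + 25 = 265 degrees

Final answer: 265 degrees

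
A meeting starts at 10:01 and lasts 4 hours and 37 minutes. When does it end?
Starting time: 10:01
Adding 37 minutes to 1 minute: 1 + 37 = 38 minutes
Adding 4 hours: 10 + 4 = 14 - 12 = 2
Final time: 2:38

Final answer: 2:38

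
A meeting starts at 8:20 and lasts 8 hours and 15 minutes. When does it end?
Starting time: 8:20
Adding 15 minutes to 20 minutes: 20 + 15 = 35 minutes
Adding 8 hours: 8 + 8 = 16 - 12 = 4
Final time: 4:35

Final answer: 4:35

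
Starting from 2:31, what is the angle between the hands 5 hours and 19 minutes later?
First find the time 5 hours and 19 minutes after 2:31.
Total minutes: 2 x 60 + 31 + 5 x 60 + 19 = 470.
470 mod 720 = 470 minutes = 7:50.
Now compute the angle at 7:50:
Hour hand: 7 x 30 + 50 x 0.5 = 235 degrees
Minute hand: 50 x 6 = 300 degrees
Difference: |235 - 300| = 65 degrees
The angle is 65 degrees

Final answer: 65 degrees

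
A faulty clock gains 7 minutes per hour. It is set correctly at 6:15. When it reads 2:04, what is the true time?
For every 60 true minutes, the faulty clock advances 67 minutes, so 1 faulty-clock minute corresponds to 60/67 true minutes.
From 6:15 to 2:04 on the faulty dial is 469 minutes.
True elapsed: 469 x 60/67 = 420 minutes = 7 hours.
True time: 6:15 + 7 hours = 1:15.

Final answer: 1:15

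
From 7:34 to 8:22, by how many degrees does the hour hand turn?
The hour hand moves 0.5 degrees per minute.
Time elapsed: 8:22 - 7:34 = 48 minutes
Angular displacement: 48 x 0.5 = 24 degrees

Final answer: 24 degrees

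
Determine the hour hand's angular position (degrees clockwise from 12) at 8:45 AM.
The hour hand moves 30 degrees per hour and 0.5 degrees per minute.
At 8:45: (8) x 30 + 45 x 0.5 = 240 + 22.5 = 262.5 degrees

Final answer: 262.5 degrees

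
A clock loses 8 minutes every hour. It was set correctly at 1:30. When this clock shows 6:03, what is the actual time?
For every 60 true minutes, the faulty clock advances 52 minutes, so 1 faulty-clock minute corresponds to 60/52 true minutes.
From 1:30 to 6:03 on the faulty dial is 273 minutes.
True elapsed: 273 x 60/52 = 315 minutes = 5 hours and 15 minutes.
True time: 1:30 + 5 hours and 15 minutes = 6:45.

Final answer: 6:45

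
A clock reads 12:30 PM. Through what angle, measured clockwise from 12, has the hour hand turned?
The hour hand moves 30 degrees per hour and 0.5 degrees per minute.
At 12:30: (0) x 30 + 30 x 0.5 = 0 + 15 = 15 degrees

Final answer: 15 degrees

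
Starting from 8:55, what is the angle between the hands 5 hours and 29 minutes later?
First find the time 5 hours and 29 minutes after 8:55.
Total minutes: 8 x 60 + 55 + 5 x 60 + 29 = 864.
864 mod 720 = 144 minutes = 2:24.
Now compute the angle at 2:24:
Hour hand: 2 x 30 + 24 x 0.5 = 72 degrees
Minute hand: 24 x 6 = 144 degrees
Difference: |72 - 144| = 72 degrees
The angle is 72 degrees

Final answer: 72 degrees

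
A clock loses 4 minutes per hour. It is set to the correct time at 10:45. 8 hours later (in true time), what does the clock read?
For every 60 true minutes, the faulty clock advances 60 - 4 = 56 minutes.
True elapsed: 8 hours = 480 minutes.
Faulty clock advances: 480 x 56/60 = 448 minutes (drift: 32 minutes behind).
Shown time: 10:45 + 448 minutes = 6:13.

Final answer: 6:13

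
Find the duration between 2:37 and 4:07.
From 2:37 to 4:07:
(4 x 60 + 7) - (2 x 60 + 37) = 247 - 157 = 90 minutes
= 1 hour and 30 minutes

Final answer: 1 hour and 30 minutes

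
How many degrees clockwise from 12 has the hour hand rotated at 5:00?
The hour hand moves 30 degrees per hour and 0.5 degrees per minute.
At 5:00: (5) x 30 + 0 x 0.5 = 150 + 0 = 150 degrees

Final answer: 150 degrees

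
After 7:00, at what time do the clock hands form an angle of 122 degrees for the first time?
At t minutes past 7:00, the hour hand is at 30 x 7 + 0.5t degrees and the minute hand is at 6t degrees.
The smaller angle between them is 122 degrees when |30H - 5.5t| = 122 or |30H - 5.5t| = 238.
With H = 7, solve 30 x 7 - 5.5t = +/- target for each target:
  t = (30 x 7 - 122) / 5.5 = 16
  t = (30 x 7 + 122) / 5.5 = 60.36 (outside (0, 60))
  t = (30 x 7 - 238) / 5.5 = -5.09 (outside (0, 60))
  t = (30 x 7 + 238) / 5.5 = 81.45 (outside (0, 60))
Valid solutions in (0, 60): {16} minutes.
The first occurrence is t = 16 minutes.
The hands form a 122-degree angle at 16 minutes past 7:00.

Final answer: 16 minutes past 7:00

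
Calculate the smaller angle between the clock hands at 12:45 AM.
Hour hand position: 0 x 30 + 45 x 0.5 = 22.5 degrees
Minute hand position: 45 x 6 = 270 degrees
Difference: |22.5 - 270| = 247.5 degrees
Since 247.5 > 180, the smaller angle is 360 - 247.5 = 112.5 degrees

Final answer: 112.5 degrees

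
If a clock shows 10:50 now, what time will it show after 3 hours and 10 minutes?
Starting time: 10:50
Adding 10 minutes to 50 minutes: 50 + 10 = 60 minutes = 1 hour
Adding 3 hours: 10 + 3 + 1 (carry) = 14 - 12 = 2
Final time: 2:00

Final answer: 2:00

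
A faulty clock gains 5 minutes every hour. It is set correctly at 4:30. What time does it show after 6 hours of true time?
For every 60 true minutes, the faulty clock advances 60 + 5 = 65 minutes.
True elapsed: 6 hours = 360 minutes.
Faulty clock advances: 360 x 65/60 = 390 minutes (drift: 30 minutes ahead).
Shown time: 4:30 + 390 minutes = 11:00.

Final answer: 11:00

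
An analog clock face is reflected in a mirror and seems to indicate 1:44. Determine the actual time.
Reflection across the vertical (12-6) axis maps a hand at angle A degrees to (360 - A) degrees, which sends a reading of T minutes past 12:00 to (720 - T) minutes past 12:00.
Mirror reads 1:44 = 104 minutes past 12:00.
Actual time: (720 - 104) mod 720 = 616 minutes = 10:16.

Final answer: 10:16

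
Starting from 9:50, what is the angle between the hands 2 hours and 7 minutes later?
First find the time 2 hours and 7 minutes after 9:50.
Total minutes: 9 x 60 + 50 + 2 x 60 + 7 = 717.
717 mod 720 = 717 minutes = 11:57.
Now compute the angle at 11:57:
Hour hand: 11 x 30 + 57 x 0.5 = 358.5 degrees
Minute hand: 57 x 6 = 342 degrees
Difference: |358.5 - 342| = 16.5 degrees
The angle is 16.5 degrees

Final answer: 16.5 degrees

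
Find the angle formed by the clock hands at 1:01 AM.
Hour hand position: 1 x 30 + 1 x 0.5 = 30.5 degrees
Minute hand position: 1 x 6 = 6 degrees
Difference: |30.5 - 6| = 24.5 degrees
The angle between the hands is 24.5 degrees

Final answer: 24.5 degrees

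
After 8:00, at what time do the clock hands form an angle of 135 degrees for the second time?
At t minutes past 8:00, the hour hand is at 30 x 8 + 0.5t degrees and the minute hand is at 6t degrees.
The smaller angle between them is 135 degrees when |30H - 5.5t| = 135 or |30H - 5.5t| = 225.
With H = 8, solve 30 x 8 - 5.5t = +/- target for each target:
  t = (30 x 8 - 135) / 5.5 = 19.09
  t = (30 x 8 + 135) / 5.5 = 68.18 (outside (0, 60))
  t = (30 x 8 - 225) / 5.5 = 2.73
  t = (30 x 8 + 225) / 5.5 = 84.55 (outside (0, 60))
Valid solutions in (0, 60): {2.73, 19.09} minutes.
The second occurrence is t = 19.09 minutes.
The hands form a 135-degree angle at 19.09 minutes past 8:00.

Final answer: 19.09 minutes past 8:00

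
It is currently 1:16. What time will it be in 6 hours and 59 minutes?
Starting time: 1:16
Adding 59 minutes to 16 minutes: 16 + 59 = 75 minutes = 1 hour and 15 minutes
Adding 6 hours: 1 + 6 + 1 (carry) = 8
Final time: 8:15

Final answer: 8:15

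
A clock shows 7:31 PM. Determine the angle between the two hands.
Hour hand position: 7 x 30 + 31 x 0.5 = 225.5 degrees
Minute hand position: 31 x 6 = 186 degrees
Difference: |225.5 - 186| = 39.5 degrees
The angle between the hands is 39.5 degrees

Final answer: 39.5 degrees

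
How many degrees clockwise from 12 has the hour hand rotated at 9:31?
The hour hand moves 30 degrees per hour and 0.5 degrees per minute.
At 9:31: (9) x 30 + 31 x 0.5 = 270 + 15.5 = 285.5 degrees

Final answer: 285.5 degrees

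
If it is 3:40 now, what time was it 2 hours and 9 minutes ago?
Starting time: 3:40 = 220 total minutes past 12:00
Subtracting: 2 hours and 9 minutes = 129 minutes
220 - 129 = 91 minutes
= 1 hour and 31 minutes past 12:00 = 1:31

Final answer: 1:31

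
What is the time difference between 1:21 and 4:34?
From 1:21 to 4:34:
(4 x 60 + 34) - (1 x 60 + 21) = 274 - 81 = 193 minutes
= 3 hours and 13 minutes

Final answer: 3 hours and 13 minutes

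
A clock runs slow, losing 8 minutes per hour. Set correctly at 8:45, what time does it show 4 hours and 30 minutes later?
For every 60 true minutes, the faulty clock advances 60 - 8 = 52 minutes.
True elapsed: 4 hours and 30 minutes = 270 minutes.
Faulty clock advances: 270 x 52/60 = 234 minutes (drift: 36 minutes behind).
Shown time: 8:45 + 234 minutes = 12:39.

Final answer: 12:39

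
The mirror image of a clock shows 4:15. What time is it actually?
Reflection across the vertical (12-6) axis maps a hand at angle A degrees to (360 - A) degrees, which sends a reading of T minutes past 12:00 to (720 - T) minutes past 12:00.
Mirror reads 4:15 = 255 minutes past 12:00.
Actual time: (720 - 255) mod 720 = 465 minutes = 7:45.

Final answer: 7:45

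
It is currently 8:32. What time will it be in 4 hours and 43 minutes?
Starting time: 8:32
Adding 43 minutes to 32 minutes: 32 + 43 = 75 minutes = 1 hour and 15 minutes
Adding 4 hours: 8 + 4 + 1 (carry) = 13 - 12 = 1
Final time: 1:15

Final answer: 1:15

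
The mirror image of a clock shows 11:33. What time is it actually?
Reflection across the vertical (12-6) axis maps a hand at angle A degrees to (360 - A) degrees, which sends a reading of T minutes past 12:00 to (720 - T) minutes past 12:00.
Mirror reads 11:33 = 693 minutes past 12:00.
Actual time: (720 - 693) mod 720 = 27 minutes = 12:27.

Final answer: 12:27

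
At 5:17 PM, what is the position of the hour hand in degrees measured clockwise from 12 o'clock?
The hour hand moves 30 degrees per hour and 0.5 degrees per minute.
At 5:17: (5) x 30 + 17 x 0.5 = 150 + 8.5 = 158.5 degrees

Final answer: 158.5 degrees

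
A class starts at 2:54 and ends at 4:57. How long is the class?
From 2:54 to 4:57:
(4 x 60 + 57) - (2 x 60 + 54) = 297 - 174 = 123 minutes
= 2 hours and 3 minutes

Final answer: 2 hours and 3 minutes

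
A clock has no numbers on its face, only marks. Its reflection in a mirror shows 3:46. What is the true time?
Reflection across the vertical (12-6) axis maps a hand at angle A degrees to (360 - A) degrees, which sends a reading of T minutes past 12:00 to (720 - T) minutes past 12:00.
Mirror reads 3:46 = 226 minutes past 12:00.
Actual time: (720 - 226) mod 720 = 494 minutes = 8:14.

Final answer: 8:14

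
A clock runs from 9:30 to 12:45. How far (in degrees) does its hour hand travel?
The hour hand moves 0.5 degrees per minute.
Time elapsed: 12:45 - 9:30 = 195 minutes
Angular displacement: 195 x 0.5 = 97.5 degrees

Final answer: 97.5 degrees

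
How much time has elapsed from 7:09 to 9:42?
From 7:09 to 9:42:
(9 x 60 + 42) - (7 x 60 + 9) = 582 - 429 = 153 minutes
= 2 hours and 33 minutes

Final answer: 2 hours and 33 minutes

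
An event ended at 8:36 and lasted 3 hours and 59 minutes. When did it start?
Starting time: 8:36 = 516 total minutes past 12:00
Subtracting: 3 hours and 59 minutes = 239 minutes
516 - 239 = 277 minutes
= 4 hours and 37 minutes past 12:00 = 4:37

Final answer: 4:37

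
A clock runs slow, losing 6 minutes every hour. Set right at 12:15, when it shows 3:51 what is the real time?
For every 60 true minutes, the faulty clock advances 54 minutes, so 1 faulty-clock minute corresponds to 60/54 true minutes.
From 12:15 to 3:51 on the faulty dial is 216 minutes.
True elapsed: 216 x 60/54 = 240 minutes = 4 hours.
True time: 12:15 + 4 hours = 4:15.

Final answer: 4:15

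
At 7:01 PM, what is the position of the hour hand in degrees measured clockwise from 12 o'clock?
The hour hand moves 30 degrees per hour and 0.5 degrees per minute.
At 7:01: (7) x 30 + 1 x 0.5 = 210 + 0.5 = 210.5 degrees

Final answer: 210.5 degrees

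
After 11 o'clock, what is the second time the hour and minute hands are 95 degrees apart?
At t minutes past 11:00, the hour hand is at 30 x 11 + 0.5t degrees and the minute hand is at 6t degrees.
The smaller angle between them is 95 degrees when |30H - 5.5t| = 95 or |30H - 5.5t| = 265.
With H = 11, solve 30 x 11 - 5.5t = +/- target for each target:
  t = (30 x 11 - 95) / 5.5 = 42.73
  t = (30 x 11 + 95) / 5.5 = 77.27 (outside (0, 60))
  t = (30 x 11 - 265) / 5.5 = 11.82
  t = (30 x 11 + 265) / 5.5 = 108.18 (outside (0, 60))
Valid solutions in (0, 60): {11.82, 42.73} minutes.
The second occurrence is t = 42.73 minutes.
The hands form a 95-degree angle at 42.73 minutes past 11:00.

Final answer: 42.73 minutes past 11:00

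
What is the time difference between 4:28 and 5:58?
From 4:28 to 5:58:
(5 x 60 + 58) - (4 x 60 + 28) = 358 - 268 = 90 minutes
= 1 hour and 30 minutes

Final answer: 1 hour and 30 minutes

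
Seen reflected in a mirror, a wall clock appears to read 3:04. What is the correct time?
Reflection across the vertical (12-6) axis maps a hand at angle A degrees to (360 - A) degrees, which sends a reading of T minutes past 12:00 to (720 - T) minutes past 12:00.
Mirror reads 3:04 = 184 minutes past 12:00.
Actual time: (720 - 184) mod 720 = 536 minutes = 8:56.

Final answer: 8:56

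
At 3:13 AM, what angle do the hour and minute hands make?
Hour hand position: 3 x 30 + 13 x 0.5 = 96.5 degrees
Minute hand position: 13 x 6 = 78 degrees
Difference: |96.5 - 78| = 18.5 degrees
The angle between the hands is 18.5 degrees

Final answer: 18.5 degrees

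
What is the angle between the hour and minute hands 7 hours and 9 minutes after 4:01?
First find the time 7 hours and 9 minutes after 4:01.
Total minutes: 4 x 60 + 1 + 7 x 60 + 9 = 670.
670 mod 720 = 670 minutes = 11:10.
Now compute the angle at 11:10:
Hour hand: 11 x 30 + 10 x 0.5 = 335 degrees
Minute hand: 10 x 6 = 60 degrees
Difference: |335 - 60| = 275 degrees
Smaller angle: 360 - 275 = 85 degrees

Final answer: 85 degrees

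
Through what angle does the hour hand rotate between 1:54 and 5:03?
The hour hand moves 0.5 degrees per minute.
Time elapsed: 5:03 - 1:54 = 189 minutes
Angular displacement: 189 x 0.5 = 94.5 degrees

Final answer: 94.5 degrees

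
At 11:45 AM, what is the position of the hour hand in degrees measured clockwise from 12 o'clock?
The hour hand moves 30 degrees per hour and 0.5 degrees per minute.
At 11:45: (11) x 30 + 45 x 0.5 = 330 + 22.5 = 352.5 degrees

Final answer: 352.5 degrees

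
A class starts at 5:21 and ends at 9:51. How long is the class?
From 5:21 to 9:51:
(9 x 60 + 51) - (5 x 60 + 21) = 591 - 321 = 270 minutes
= 4 hours and 30 minutes

Final answer: 4 hours and 30 minutes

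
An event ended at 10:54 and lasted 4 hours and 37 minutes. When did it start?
Starting time: 10:54 = 654 total minutes past 12:00
Subtracting: 4 hours and 37 minutes = 277 minutes
654 - 277 = 377 minutes
= 6 hours and 17 minutes past 12:00 = 6:17

Final answer: 6:17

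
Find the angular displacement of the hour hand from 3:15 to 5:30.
The hour hand moves 0.5 degrees per minute.
Time elapsed: 5:30 - 3:15 = 135 minutes
Angular displacement: 135 x 0.5 = 67.5 degrees

Final answer: 67.5 degrees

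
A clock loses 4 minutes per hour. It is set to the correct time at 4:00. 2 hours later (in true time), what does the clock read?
For every 60 true minutes, the faulty clock advances 60 - 4 = 56 minutes.
True elapsed: 2 hours = 120 minutes.
Faulty clock advances: 120 x 56/60 = 112 minutes (drift: 8 minutes behind).
Shown time: 4:00 + 112 minutes = 5:52.

Final answer: 5:52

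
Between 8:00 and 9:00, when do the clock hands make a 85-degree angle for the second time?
At t minutes past 8:00, the hour hand is at 30 x 8 + 0.5t degrees and the minute hand is at 6t degrees.
The smaller angle between them is 85 degrees when |30H - 5.5t| = 85 or |30H - 5.5t| = 275.
With H = 8, solve 30 x 8 - 5.5t = +/- target for each target:
  t = (30 x 8 - 85) / 5.5 = 28.18
  t = (30 x 8 + 85) / 5.5 = 59.09
  t = (30 x 8 - 275) / 5.5 = -6.36 (outside (0, 60))
  t = (30 x 8 + 275) / 5.5 = 93.64 (outside (0, 60))
Valid solutions in (0, 60): {28.18, 59.09} minutes.
The second occurrence is t = 59.09 minutes.
The hands form a 85-degree angle at 59.09 minutes past 8:00.

Final answer: 59.09 minutes past 8:00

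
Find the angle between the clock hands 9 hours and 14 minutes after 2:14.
First find the time 9 hours and 14 minutes after 2:14.
Total minutes: 2 x 60 + 14 + 9 x 60 + 14 = 688.
688 mod 720 = 688 minutes = 11:28.
Now compute the angle at 11:28:
Hour hand: 11 x 30 + 28 x 0.5 = 344 degrees
Minute hand: 28 x 6 = 168 degrees
Difference: |344 - 168| = 176 degrees
The angle is 176 degrees

Final answer: 176 degrees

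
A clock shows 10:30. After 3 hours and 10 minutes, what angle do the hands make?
First find the time 3 hours and 10 minutes after 10:30.
Total minutes: 10 x 60 + 30 + 3 x 60 + 10 = 820.
820 mod 720 = 100 minutes = 1:40.
Now compute the angle at 1:40:
Hour hand: 1 x 30 + 40 x 0.5 = 50 degrees
Minute hand: 40 x 6 = 240 degrees
Difference: |50 - 240| = 190 degrees
Smaller angle: 360 - 190 = 170 degrees

Final answer: 170 degrees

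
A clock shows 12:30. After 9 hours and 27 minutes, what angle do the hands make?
First find the time 9 hours and 27 minutes after 12:30.
Total minutes: 12 x 60 + 30 + 9 x 60 + 27 = 1317.
1317 mod 720 = 597 minutes = 9:57.
Now compute the angle at 9:57:
Hour hand: 9 x 30 + 57 x 0.5 = 298.5 degrees
Minute hand: 57 x 6 = 342 degrees
Difference: |298.5 - 342| = 43.5 degrees
The angle is 43.5 degrees

Final answer: 43.5 degrees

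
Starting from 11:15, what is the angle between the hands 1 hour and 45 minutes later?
First find the time 1 hour and 45 minutes after 11:15.
Total minutes: 11 x 60 + 15 + 1 x 60 + 45 = 780.
780 mod 720 = 60 minutes = 1:00.
Now compute the angle at 1:00:
Hour hand: 1 x 30 + 0 x 0.5 = 30 degrees
Minute hand: 0 x 6 = 0 degrees
Difference: |30 - 0| = 30 degrees
The angle is 30 degrees

Final answer: 30 degrees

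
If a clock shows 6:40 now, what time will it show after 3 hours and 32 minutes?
Starting time: 6:40
Adding 32 minutes to 40 minutes: 40 + 32 = 72 minutes = 1 hour and 12 minutes
Adding 3 hours: 6 + 3 + 1 (carry) = 10
Final time: 10:12

Final answer: 10:12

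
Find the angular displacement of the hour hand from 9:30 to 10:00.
The hour hand moves 0.5 degrees per minute.
Time elapsed: 10:00 - 9:30 = 30 minutes
Angular displacement: 30 x 0.5 = 15 degrees

Final answer: 15 degrees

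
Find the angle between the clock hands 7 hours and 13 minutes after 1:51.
First find the time 7 hours and 13 minutes after 1:51.
Total minutes: 1 x 60 + 51 + 7 x 60 + 13 = 544.
544 mod 720 = 544 minutes = 9:04.
Now compute the angle at 9:04:
Hour hand: 9 x 30 + 4 x 0.5 = 272 degrees
Minute hand: 4 x 6 = 24 degrees
Difference: |272 - 24| = 248 degrees
Smaller angle: 360 - 248 = 112 degrees

Final answer: 112 degrees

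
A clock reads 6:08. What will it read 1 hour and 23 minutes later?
Starting time: 6:08
Adding 23 minutes to 8 minutes: 8 + 23 = 31 minutes
Adding 1 hour: 6 + 1 = 7
Final time: 7:31

Final answer: 7:31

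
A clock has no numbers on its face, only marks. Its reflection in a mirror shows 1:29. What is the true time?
Reflection across the vertical (12-6) axis maps a hand at angle A degrees to (360 - A) degrees, which sends a reading of T minutes past 12:00 to (720 - T) minutes past 12:00.
Mirror reads 1:29 = 89 minutes past 12:00.
Actual time: (720 - 89) mod 720 = 631 minutes = 10:31.

Final answer: 10:31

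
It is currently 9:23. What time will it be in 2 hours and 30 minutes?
Starting time: 9:23
Adding 30 minutes to 23 minutes: 23 + 30 = 53 minutes
Adding 2 hours: 9 + 2 = 11
Final time: 11:53

Final answer: 11:53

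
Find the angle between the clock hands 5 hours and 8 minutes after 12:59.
First find the time 5 hours and 8 minutes after 12:59.
Total minutes: 12 x 60 + 59 + 5 x 60 + 8 = 1087.
1087 mod 720 = 367 minutes = 6:07.
Now compute the angle at 6:07:
Hour hand: 6 x 30 + 7 x 0.5 = 183.5 degrees
Minute hand: 7 x 6 = 42 degrees
Difference: |183.5 - 42| = 141.5 degrees
The angle is 141.5 degrees

Final answer: 141.5 degrees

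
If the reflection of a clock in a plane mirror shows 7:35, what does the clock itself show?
Reflection across the vertical (12-6) axis maps a hand at angle A degrees to (360 - A) degrees, which sends a reading of T minutes past 12:00 to (720 - T) minutes past 12:00.
Mirror reads 7:35 = 455 minutes past 12:00.
Actual time: (720 - 455) mod 720 = 265 minutes = 4:25.

Final answer: 4:25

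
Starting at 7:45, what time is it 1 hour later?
Starting time: 7:45
Adding 0 minutes to 45 minutes: 45 + 0 = 45 minutes
Adding 1 hour: 7 + 1 = 8
Final time: 8:45

Final answer: 8:45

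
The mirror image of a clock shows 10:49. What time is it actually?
Reflection across the vertical (12-6) axis maps a hand at angle A degrees to (360 - A) degrees, which sends a reading of T minutes past 12:00 to (720 - T) minutes past 12:00.
Mirror reads 10:49 = 649 minutes past 12:00.
Actual time: (720 - 649) mod 720 = 71 minutes = 1:11.

Final answer: 1:11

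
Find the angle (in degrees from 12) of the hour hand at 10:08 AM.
The hour hand moves 30 degrees per hour and 0.5 degrees per minute.
At 10:08: (10) x 30 + 8 x 0.5 = 300 + 4 = 304 degrees

Final answer: 304 degrees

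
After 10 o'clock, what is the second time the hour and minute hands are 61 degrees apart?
At t minutes past 10:00, the hour hand is at 30 x 10 + 0.5t degrees and the minute hand is at 6t degrees.
The smaller angle between them is 61 degrees when |30H - 5.5t| = 61 or |30H - 5.5t| = 299.
With H = 10, solve 30 x 10 - 5.5t = +/- target for each target:
  t = (30 x 10 - 61) / 5.5 = 43.45
  t = (30 x 10 + 61) / 5.5 = 65.64 (outside (0, 60))
  t = (30 x 10 - 299) / 5.5 = 0.18
  t = (30 x 10 + 299) / 5.5 = 108.91 (outside (0, 60))
Valid solutions in (0, 60): {0.18, 43.45} minutes.
The second occurrence is t = 43.45 minutes.
The hands form a 61-degree angle at 43.45 minutes past 10:00.

Final answer: 43.45 minutes past 10:00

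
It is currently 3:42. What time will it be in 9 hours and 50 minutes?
Starting time: 3:42
Adding 50 minutes to 42 minutes: 42 + 50 = 92 minutes = 1 hour and 32 minutes
Adding 9 hours: 3 + 9 + 1 (carry) = 13 - 12 = 1
Final time: 1:32

Final answer: 1:32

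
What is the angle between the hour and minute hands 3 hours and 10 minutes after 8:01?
First find the time 3 hours and 10 minutes after 8:01.
Total minutes: 8 x 60 + 1 + 3 x 60 + 10 = 671.
671 mod 720 = 671 minutes = 11:11.
Now compute the angle at 11:11:
Hour hand: 11 x 30 + 11 x 0.5 = 335.5 degrees
Minute hand: 11 x 6 = 66 degrees
Difference: |335.5 - 66| = 269.5 degrees
Smaller angle: 360 - 269.5 = 90.5 degrees

Final answer: 90.5 degrees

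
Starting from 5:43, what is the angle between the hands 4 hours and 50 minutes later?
First find the time 4 hours and 50 minutes after 5:43.
Total minutes: 5 x 60 + 43 + 4 x 60 + 50 = 633.
633 mod 720 = 633 minutes = 10:33.
Now compute the angle at 10:33:
Hour hand: 10 x 30 + 33 x 0.5 = 316.5 degrees
Minute hand: 33 x 6 = 198 degrees
Difference: |316.5 - 198| = 118.5 degrees
The angle is 118.5 degrees

Final answer: 118.5 degrees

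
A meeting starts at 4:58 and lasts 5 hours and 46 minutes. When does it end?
Starting time: 4:58
Adding 46 minutes to 58 minutes: 58 + 46 = 104 minutes = 1 hour and 44 minutes
Adding 5 hours: 4 + 5 + 1 (carry) = 10
Final time: 10:44

Final answer: 10:44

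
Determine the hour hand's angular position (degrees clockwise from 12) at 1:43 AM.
The hour hand moves 30 degrees per hour and 0.5 degrees per minute.
At 1:43: (1) x 30 + 43 x 0.5 = 30 + 21.5 = 51.5 degrees

Final answer: 51.5 degrees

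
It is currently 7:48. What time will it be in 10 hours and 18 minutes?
Starting time: 7:48
Adding 18 minutes to 48 minutes: 48 + 18 = 66 minutes = 1 hour and 6 minutes
Adding 10 hours: 7 + 10 + 1 (carry) = 18 - 12 = 6
Final time: 6:06

Final answer: 6:06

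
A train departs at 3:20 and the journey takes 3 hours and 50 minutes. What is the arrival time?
Starting time: 3:20
Adding 50 minutes to 20 minutes: 20 + 50 = 70 minutes = 1 hour and 10 minutes
Adding 3 hours: 3 + 3 + 1 (carry) = 7
Final time: 7:10

Final answer: 7:10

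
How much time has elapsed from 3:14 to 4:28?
From 3:14 to 4:28:
(4 x 60 + 28) - (3 x 60 + 14) = 268 - 194 = 74 minutes
= 1 hour and 14 minutes

Final answer: 1 hour and 14 minutes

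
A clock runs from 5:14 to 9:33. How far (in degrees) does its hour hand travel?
The hour hand moves 0.5 degrees per minute.
Time elapsed: 9:33 - 5:14 = 259 minutes
Angular displacement: 259 x 0.5 = 129.5 degrees

Final answer: 129.5 degrees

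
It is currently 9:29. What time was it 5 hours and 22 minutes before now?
Starting time: 9:29 = 569 total minutes past 12:00
Subtracting: 5 hours and 22 minutes = 322 minutes
569 - 322 = 247 minutes
= 4 hours and 7 minutes past 12:00 = 4:07

Final answer: 4:07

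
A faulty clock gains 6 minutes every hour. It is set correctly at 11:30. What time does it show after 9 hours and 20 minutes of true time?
For every 60 true minutes, the faulty clock advances 60 + 6 = 66 minutes.
True elapsed: 9 hours and 20 minutes = 560 minutes.
Faulty clock advances: 560 x 66/60 = 616 minutes (drift: 56 minutes ahead).
Shown time: 11:30 + 616 minutes = 9:46.

Final answer: 9:46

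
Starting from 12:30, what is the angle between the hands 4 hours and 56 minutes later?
First find the time 4 hours and 56 minutes after 12:30.
Total minutes: 12 x 60 + 30 + 4 x 60 + 56 = 1046.
1046 mod 720 = 326 minutes = 5:26.
Now compute the angle at 5:26:
Hour hand: 5 x 30 + 26 x 0.5 = 163 degrees
Minute hand: 26 x 6 = 156 degrees
Difference: |163 - 156| = 7 degrees
The angle is 7 degrees

Final answer: 7 degrees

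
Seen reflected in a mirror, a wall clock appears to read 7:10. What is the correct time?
Reflection across the vertical (12-6) axis maps a hand at angle A degrees to (360 - A) degrees, which sends a reading of T minutes past 12:00 to (720 - T) minutes past 12:00.
Mirror reads 7:10 = 430 minutes past 12:00.
Actual time: (720 - 430) mod 720 = 290 minutes = 4:50.

Final answer: 4:50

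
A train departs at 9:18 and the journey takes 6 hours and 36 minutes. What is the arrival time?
Starting time: 9:18
Adding 36 minutes to 18 minutes: 18 + 36 = 54 minutes
Adding 6 hours: 9 + 6 = 15 - 12 = 3
Final time: 3:54

Final answer: 3:54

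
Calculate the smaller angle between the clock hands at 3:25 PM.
Hour hand position: 3 x 30 + 25 x 0.5 = 102.5 degrees
Minute hand position: 25 x 6 = 150 degrees
Difference: |102.5 - 150| = 47.5 degrees
The angle between the hands is 47.5 degrees

Final answer: 47.5 degrees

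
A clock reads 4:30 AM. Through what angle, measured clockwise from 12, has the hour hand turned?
The hour hand moves 30 degrees per hour and 0.5 degrees per minute.
At 4:30: (4) x 30 + 30 x 0.5 = 120 + 15 = 135 degrees

Final answer: 135 degrees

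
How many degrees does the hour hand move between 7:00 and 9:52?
The hour hand moves 0.5 degrees per minute.
Time elapsed: 9:52 - 7:00 = 172 minutes
Angular displacement: 172 x 0.5 = 86 degrees

Final answer: 86 degrees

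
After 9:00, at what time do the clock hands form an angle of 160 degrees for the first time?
At t minutes past 9:00, the hour hand is at 30 x 9 + 0.5t degrees and the minute hand is at 6t degrees.
The smaller angle between them is 160 degrees when |30H - 5.5t| = 160 or |30H - 5.5t| = 200.
With H = 9, solve 30 x 9 - 5.5t = +/- target for each target:
  t = (30 x 9 - 160) / 5.5 = 20
  t = (30 x 9 + 160) / 5.5 = 78.18 (outside (0, 60))
  t = (30 x 9 - 200) / 5.5 = 12.73
  t = (30 x 9 + 200) / 5.5 = 85.45 (outside (0, 60))
Valid solutions in (0, 60): {12.73, 20} minutes.
The first occurrence is t = 12.73 minutes.
The hands form a 160-degree angle at 12.73 minutes past 9:00.

Final answer: 12.73 minutes past 9:00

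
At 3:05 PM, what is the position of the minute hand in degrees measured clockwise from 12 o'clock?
The minute hand moves 6 degrees per minute.
At 3:05: 5 x 6 = 30 degrees

Final answer: 30 degrees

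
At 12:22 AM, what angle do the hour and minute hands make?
Hour hand position: 0 x 30 + 22 x 0.5 = 11 degrees
Minute hand position: 22 x 6 = 132 degrees
Difference: |11 - 132| = 121 degrees
The angle between the hands is 121 degrees

Final answer: 121 degrees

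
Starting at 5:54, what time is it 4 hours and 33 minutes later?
Starting time: 5:54
Adding 33 minutes to 54 minutes: 54 + 33 = 87 minutes = 1 hour and 27 minutes
Adding 4 hours: 5 + 4 + 1 (carry) = 10
Final time: 10:27

Final answer: 10:27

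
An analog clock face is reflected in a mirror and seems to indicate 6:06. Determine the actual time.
Reflection across the vertical (12-6) axis maps a hand at angle A degrees to (360 - A) degrees, which sends a reading of T minutes past 12:00 to (720 - T) minutes past 12:00.
Mirror reads 6:06 = 366 minutes past 12:00.
Actual time: (720 - 366) mod 720 = 354 minutes = 5:54.

Final answer: 5:54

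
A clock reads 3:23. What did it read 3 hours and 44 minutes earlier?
Starting time: 3:23 = 203 total minutes past 12:00
Subtracting: 3 hours and 44 minutes = 224 minutes
203 - 224 = -21 (negative, add 12 hours = 720) = 699 minutes
= 11 hours and 39 minutes past 12:00 = 11:39

Final answer: 11:39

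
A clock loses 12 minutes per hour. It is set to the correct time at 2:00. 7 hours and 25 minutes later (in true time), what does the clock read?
For every 60 true minutes, the faulty clock advances 60 - 12 = 48 minutes.
True elapsed: 7 hours and 25 minutes = 445 minutes.
Faulty clock advances: 445 x 48/60 = 356 minutes (drift: 89 minutes behind).
Shown time: 2:00 + 356 minutes = 7:56.

Final answer: 7:56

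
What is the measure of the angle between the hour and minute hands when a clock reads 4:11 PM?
Hour hand position: 4 x 30 + 11 x 0.5 = 125.5 degrees
Minute hand position: 11 x 6 = 66 degrees
Difference: |125.5 - 66| = 59.5 degrees
The angle between the hands is 59.5 degrees

Final answer: 59.5 degrees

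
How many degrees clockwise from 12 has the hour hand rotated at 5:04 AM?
The hour hand moves 30 degrees per hour and 0.5 degrees per minute.
At 5:04: (5) x 30 + 4 x 0.5 = 150 + 2 = 152 degrees

Final answer: 152 degrees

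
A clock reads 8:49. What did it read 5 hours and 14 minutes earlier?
Starting time: 8:49 = 529 total minutes past 12:00
Subtracting: 5 hours and 14 minutes = 314 minutes
529 - 314 = 215 minutes
= 3 hours and 35 minutes past 12:00 = 3:35

Final answer: 3:35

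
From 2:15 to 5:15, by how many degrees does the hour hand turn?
The hour hand moves 0.5 degrees per minute.
Time elapsed: 5:15 - 2:15 = 180 minutes
Angular displacement: 180 x 0.5 = 90 degrees

Final answer: 90 degrees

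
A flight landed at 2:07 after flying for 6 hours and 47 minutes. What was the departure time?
Starting time: 2:07 = 127 total minutes past 12:00
Subtracting: 6 hours and 47 minutes = 407 minutes
127 - 407 = -280 (negative, add 12 hours = 720) = 440 minutes
= 7 hours and 20 minutes past 12:00 = 7:20

Final answer: 7:20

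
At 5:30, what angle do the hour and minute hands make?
Hour hand position: 5 x 30 + 30 x 0.5 = 165 degrees
Minute hand position: 30 x 6 = 180 degrees
Difference: |165 - 180| = 15 degrees
The angle between the hands is 15 degrees

Final answer: 15 degrees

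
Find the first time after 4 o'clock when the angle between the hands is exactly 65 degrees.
At t minutes past 4:00, the hour hand is at 30 x 4 + 0.5t degrees and the minute hand is at 6t degrees.
The smaller angle between them is 65 degrees when |30H - 5.5t| = 65 or |30H - 5.5t| = 295.
With H = 4, solve 30 x 4 - 5.5t = +/- target for each target:
  t = (30 x 4 - 65) / 5.5 = 10
  t = (30 x 4 + 65) / 5.5 = 33.64
  t = (30 x 4 - 295) / 5.5 = -31.82 (outside (0, 60))
  t = (30 x 4 + 295) / 5.5 = 75.45 (outside (0, 60))
Valid solutions in (0, 60): {10, 33.64} minutes.
The first occurrence is t = 10 minutes.
The hands form a 65-degree angle at 10 minutes past 4:00.

Final answer: 10 minutes past 4:00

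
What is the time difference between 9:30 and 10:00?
From 9:30 to 10:00:
(10 x 60 + 0) - (9 x 60 + 30) = 600 - 570 = 30 minutes
= 30 minutes

Final answer: 30 minutes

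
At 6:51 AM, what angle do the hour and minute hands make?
Hour hand position: 6 x 30 + 51 x 0.5 = 205.5 degrees
Minute hand position: 51 x 6 = 306 degrees
Difference: |205.5 - 306| = 100.5 degrees
The angle between the hands is 100.5 degrees

Final answer: 100.5 degrees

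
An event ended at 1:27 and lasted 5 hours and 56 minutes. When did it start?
Starting time: 1:27 = 87 total minutes past 12:00
Subtracting: 5 hours and 56 minutes = 356 minutes
87 - 356 = -269 (negative, add 12 hours = 720) = 451 minutes
= 7 hours and 31 minutes past 12:00 = 7:31

Final answer: 7:31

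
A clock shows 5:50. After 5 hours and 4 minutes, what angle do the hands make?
First find the time 5 hours and 4 minutes after 5:50.
Total minutes: 5 x 60 + 50 + 5 x 60 + 4 = 654.
654 mod 720 = 654 minutes = 10:54.
Now compute the angle at 10:54:
Hour hand: 10 x 30 + 54 x 0.5 = 327 degrees
Minute hand: 54 x 6 = 324 degrees
Difference: |327 - 324| = 3 degrees
The angle is 3 degrees

Final answer: 3 degrees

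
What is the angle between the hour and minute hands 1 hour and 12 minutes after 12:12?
First find the time 1 hour and 12 minutes after 12:12.
Total minutes: 12 x 60 + 12 + 1 x 60 + 12 = 804.
804 mod 720 = 84 minutes = 1:24.
Now compute the angle at 1:24:
Hour hand: 1 x 30 + 24 x 0.5 = 42 degrees
Minute hand: 24 x 6 = 144 degrees
Difference: |42 - 144| = 102 degrees
The angle is 102 degrees

Final answer: 102 degrees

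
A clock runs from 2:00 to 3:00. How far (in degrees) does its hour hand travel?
The hour hand moves 0.5 degrees per minute.
Time elapsed: 3:00 - 2:00 = 60 minutes
Angular displacement: 60 x 0.5 = 30 degrees

Final answer: 30 degrees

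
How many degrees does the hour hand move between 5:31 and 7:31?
The hour hand moves 0.5 degrees per minute.
Time elapsed: 7:31 - 5:31 = 120 minutes
Angular displacement: 120 x 0.5 = 60 degrees

Final answer: 60 degrees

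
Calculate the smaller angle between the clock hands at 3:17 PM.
Hour hand position: 3 x 30 + 17 x 0.5 = 98.5 degrees
Minute hand position: 17 x 6 = 102 degrees
Difference: |98.5 - 102| = 3.5 degrees
The angle between the hands is 3.5 degrees

Final answer: 3.5 degrees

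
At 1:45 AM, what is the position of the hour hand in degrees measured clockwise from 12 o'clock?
The hour hand moves 30 degrees per hour and 0.5 degrees per minute.
At 1:45: (1) x 30 + 45 x 0.5 = 30 + 22.5 = 52.5 degrees

Final answer: 52.5 degrees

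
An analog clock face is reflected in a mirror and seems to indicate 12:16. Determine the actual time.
Reflection across the vertical (12-6) axis maps a hand at angle A degrees to (360 - A) degrees, which sends a reading of T minutes past 12:00 to (720 - T) minutes past 12:00.
Mirror reads 12:16 = 16 minutes past 12:00.
Actual time: (720 - 16) mod 720 = 704 minutes = 11:44.

Final answer: 11:44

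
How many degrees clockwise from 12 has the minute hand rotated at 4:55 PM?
The minute hand moves 6 degrees per minute.
At 4:55: 55 x 6 = 330 degrees

Final answer: 330 degrees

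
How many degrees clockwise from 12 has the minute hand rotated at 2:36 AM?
The minute hand moves 6 degrees per minute.
At 2:36: 36 x 6 = 216 degrees

Final answer: 216 degrees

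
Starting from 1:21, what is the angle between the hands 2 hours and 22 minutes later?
First find the time 2 hours and 22 minutes after 1:21.
Total minutes: 1 x 60 + 21 + 2 x 60 + 22 = 223.
223 mod 720 = 223 minutes = 3:43.
Now compute the angle at 3:43:
Hour hand: 3 x 30 + 43 x 0.5 = 111.5 degrees
Minute hand: 43 x 6 = 258 degrees
Difference: |111.5 - 258| = 146.5 degrees
The angle is 146.5 degrees

Final answer: 146.5 degrees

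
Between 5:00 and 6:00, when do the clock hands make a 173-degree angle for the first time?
At t minutes past 5:00, the hour hand is at 30 x 5 + 0.5t degrees and the minute hand is at 6t degrees.
The smaller angle between them is 173 degrees when |30H - 5.5t| = 173 or |30H - 5.5t| = 187.
With H = 5, solve 30 x 5 - 5.5t = +/- target for each target:
  t = (30 x 5 - 173) / 5.5 = -4.18 (outside (0, 60))
  t = (30 x 5 + 173) / 5.5 = 58.73
  t = (30 x 5 - 187) / 5.5 = -6.73 (outside (0, 60))
  t = (30 x 5 + 187) / 5.5 = 61.27 (outside (0, 60))
Valid solutions in (0, 60): {58.73} minutes.
The first occurrence is t = 58.73 minutes.
The hands form a 173-degree angle at 58.73 minutes past 5:00.

Final answer: 58.73 minutes past 5:00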